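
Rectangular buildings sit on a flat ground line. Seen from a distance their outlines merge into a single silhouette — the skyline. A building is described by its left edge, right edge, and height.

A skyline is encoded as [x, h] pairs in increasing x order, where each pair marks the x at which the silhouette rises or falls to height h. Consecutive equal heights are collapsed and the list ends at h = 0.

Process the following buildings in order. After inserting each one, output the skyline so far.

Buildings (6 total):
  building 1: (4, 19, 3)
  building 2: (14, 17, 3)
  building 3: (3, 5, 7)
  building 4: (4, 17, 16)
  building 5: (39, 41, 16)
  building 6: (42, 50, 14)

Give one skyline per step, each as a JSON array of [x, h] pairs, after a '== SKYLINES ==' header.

== SKYLINES ==
[[4,3],[19,0]]
[[4,3],[19,0]]
[[3,7],[5,3],[19,0]]
[[3,7],[4,16],[17,3],[19,0]]
[[3,7],[4,16],[17,3],[19,0],[39,16],[41,0]]
[[3,7],[4,16],[17,3],[19,0],[39,16],[41,0],[42,14],[50,0]]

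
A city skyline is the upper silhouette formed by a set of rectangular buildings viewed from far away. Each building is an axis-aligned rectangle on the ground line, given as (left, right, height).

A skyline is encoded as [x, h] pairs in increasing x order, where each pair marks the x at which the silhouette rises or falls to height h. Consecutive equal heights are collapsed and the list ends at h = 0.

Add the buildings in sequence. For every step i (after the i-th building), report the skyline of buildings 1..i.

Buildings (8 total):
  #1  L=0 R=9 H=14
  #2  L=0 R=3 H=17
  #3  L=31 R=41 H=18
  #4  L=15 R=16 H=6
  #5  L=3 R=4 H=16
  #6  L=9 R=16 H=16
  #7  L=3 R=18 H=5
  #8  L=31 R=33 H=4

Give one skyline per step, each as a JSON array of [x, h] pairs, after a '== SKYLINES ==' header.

== SKYLINES ==
[[0,14],[9,0]]
[[0,17],[3,14],[9,0]]
[[0,17],[3,14],[9,0],[31,18],[41,0]]
[[0,17],[3,14],[9,0],[15,6],[16,0],[31,18],[41,0]]
[[0,17],[3,16],[4,14],[9,0],[15,6],[16,0],[31,18],[41,0]]
[[0,17],[3,16],[4,14],[9,16],[16,0],[31,18],[41,0]]
[[0,17],[3,16],[4,14],[9,16],[16,5],[18,0],[31,18],[41,0]]
[[0,17],[3,16],[4,14],[9,16],[16,5],[18,0],[31,18],[41,0]]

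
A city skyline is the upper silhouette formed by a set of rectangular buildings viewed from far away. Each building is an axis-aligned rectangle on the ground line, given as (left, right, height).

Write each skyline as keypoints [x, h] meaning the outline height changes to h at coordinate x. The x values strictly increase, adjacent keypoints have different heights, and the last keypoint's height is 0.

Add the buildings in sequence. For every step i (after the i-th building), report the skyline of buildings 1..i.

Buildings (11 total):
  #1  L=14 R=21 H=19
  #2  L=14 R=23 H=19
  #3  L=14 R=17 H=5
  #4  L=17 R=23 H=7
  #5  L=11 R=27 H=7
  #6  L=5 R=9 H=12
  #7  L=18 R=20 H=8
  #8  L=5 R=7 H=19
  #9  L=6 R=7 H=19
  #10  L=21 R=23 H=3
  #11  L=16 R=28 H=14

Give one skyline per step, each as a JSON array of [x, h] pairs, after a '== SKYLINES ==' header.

== SKYLINES ==
[[14,19],[21,0]]
[[14,19],[23,0]]
[[14,19],[23,0]]
[[14,19],[23,0]]
[[11,7],[14,19],[23,7],[27,0]]
[[5,12],[9,0],[11,7],[14,19],[23,7],[27,0]]
[[5,12],[9,0],[11,7],[14,19],[23,7],[27,0]]
[[5,19],[7,12],[9,0],[11,7],[14,19],[23,7],[27,0]]
[[5,19],[7,12],[9,0],[11,7],[14,19],[23,7],[27,0]]
[[5,19],[7,12],[9,0],[11,7],[14,19],[23,7],[27,0]]
[[5,19],[7,12],[9,0],[11,7],[14,19],[23,14],[28,0]]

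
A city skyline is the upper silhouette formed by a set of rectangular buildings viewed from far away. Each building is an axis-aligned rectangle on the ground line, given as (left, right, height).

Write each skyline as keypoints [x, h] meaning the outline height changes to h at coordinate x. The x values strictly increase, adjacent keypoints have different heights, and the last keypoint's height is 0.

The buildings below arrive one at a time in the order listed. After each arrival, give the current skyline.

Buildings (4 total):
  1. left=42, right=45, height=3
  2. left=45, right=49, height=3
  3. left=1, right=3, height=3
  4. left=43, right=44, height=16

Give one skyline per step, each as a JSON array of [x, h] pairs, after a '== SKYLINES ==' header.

== SKYLINES ==
[[42,3],[45,0]]
[[42,3],[49,0]]
[[1,3],[3,0],[42,3],[49,0]]
[[1,3],[3,0],[42,3],[43,16],[44,3],[49,0]]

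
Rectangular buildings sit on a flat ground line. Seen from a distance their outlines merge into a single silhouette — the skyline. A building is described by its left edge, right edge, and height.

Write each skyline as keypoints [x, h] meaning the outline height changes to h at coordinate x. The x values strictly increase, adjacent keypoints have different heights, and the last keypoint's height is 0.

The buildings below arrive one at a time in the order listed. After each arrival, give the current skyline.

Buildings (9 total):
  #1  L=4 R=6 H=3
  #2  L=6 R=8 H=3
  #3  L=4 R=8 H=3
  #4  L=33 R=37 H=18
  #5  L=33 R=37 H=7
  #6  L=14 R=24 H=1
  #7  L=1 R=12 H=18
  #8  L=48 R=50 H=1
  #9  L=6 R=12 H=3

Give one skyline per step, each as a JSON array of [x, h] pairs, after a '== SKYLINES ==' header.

== SKYLINES ==
[[4,3],[6,0]]
[[4,3],[8,0]]
[[4,3],[8,0]]
[[4,3],[8,0],[33,18],[37,0]]
[[4,3],[8,0],[33,18],[37,0]]
[[4,3],[8,0],[14,1],[24,0],[33,18],[37,0]]
[[1,18],[12,0],[14,1],[24,0],[33,18],[37,0]]
[[1,18],[12,0],[14,1],[24,0],[33,18],[37,0],[48,1],[50,0]]
[[1,18],[12,0],[14,1],[24,0],[33,18],[37,0],[48,1],[50,0]]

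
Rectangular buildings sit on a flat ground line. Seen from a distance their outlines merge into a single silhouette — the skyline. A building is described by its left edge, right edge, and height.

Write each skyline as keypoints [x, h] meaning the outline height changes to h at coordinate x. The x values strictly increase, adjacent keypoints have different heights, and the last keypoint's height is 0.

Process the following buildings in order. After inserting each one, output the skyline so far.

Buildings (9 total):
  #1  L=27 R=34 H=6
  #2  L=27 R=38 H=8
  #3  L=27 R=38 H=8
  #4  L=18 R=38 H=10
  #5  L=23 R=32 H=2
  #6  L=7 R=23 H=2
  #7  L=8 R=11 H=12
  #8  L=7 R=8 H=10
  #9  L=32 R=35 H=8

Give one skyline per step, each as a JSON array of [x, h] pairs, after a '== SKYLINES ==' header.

== SKYLINES ==
[[27,6],[34,0]]
[[27,8],[38,0]]
[[27,8],[38,0]]
[[18,10],[38,0]]
[[18,10],[38,0]]
[[7,2],[18,10],[38,0]]
[[7,2],[8,12],[11,2],[18,10],[38,0]]
[[7,10],[8,12],[11,2],[18,10],[38,0]]
[[7,10],[8,12],[11,2],[18,10],[38,0]]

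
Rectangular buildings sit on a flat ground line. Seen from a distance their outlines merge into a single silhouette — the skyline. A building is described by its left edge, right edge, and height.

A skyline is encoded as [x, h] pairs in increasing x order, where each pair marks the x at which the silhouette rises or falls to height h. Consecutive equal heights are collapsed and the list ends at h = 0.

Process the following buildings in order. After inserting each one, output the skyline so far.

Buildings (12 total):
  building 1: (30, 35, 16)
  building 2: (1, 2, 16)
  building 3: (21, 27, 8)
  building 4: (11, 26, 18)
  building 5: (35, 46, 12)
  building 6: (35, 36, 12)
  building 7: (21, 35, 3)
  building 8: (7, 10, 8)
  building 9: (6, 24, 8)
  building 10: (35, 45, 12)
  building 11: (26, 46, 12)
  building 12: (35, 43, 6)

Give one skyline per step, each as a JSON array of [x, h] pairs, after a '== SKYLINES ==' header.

== SKYLINES ==
[[30,16],[35,0]]
[[1,16],[2,0],[30,16],[35,0]]
[[1,16],[2,0],[21,8],[27,0],[30,16],[35,0]]
[[1,16],[2,0],[11,18],[26,8],[27,0],[30,16],[35,0]]
[[1,16],[2,0],[11,18],[26,8],[27,0],[30,16],[35,12],[46,0]]
[[1,16],[2,0],[11,18],[26,8],[27,0],[30,16],[35,12],[46,0]]
[[1,16],[2,0],[11,18],[26,8],[27,3],[30,16],[35,12],[46,0]]
[[1,16],[2,0],[7,8],[10,0],[11,18],[26,8],[27,3],[30,16],[35,12],[46,0]]
[[1,16],[2,0],[6,8],[11,18],[26,8],[27,3],[30,16],[35,12],[46,0]]
[[1,16],[2,0],[6,8],[11,18],[26,8],[27,3],[30,16],[35,12],[46,0]]
[[1,16],[2,0],[6,8],[11,18],[26,12],[30,16],[35,12],[46,0]]
[[1,16],[2,0],[6,8],[11,18],[26,12],[30,16],[35,12],[46,0]]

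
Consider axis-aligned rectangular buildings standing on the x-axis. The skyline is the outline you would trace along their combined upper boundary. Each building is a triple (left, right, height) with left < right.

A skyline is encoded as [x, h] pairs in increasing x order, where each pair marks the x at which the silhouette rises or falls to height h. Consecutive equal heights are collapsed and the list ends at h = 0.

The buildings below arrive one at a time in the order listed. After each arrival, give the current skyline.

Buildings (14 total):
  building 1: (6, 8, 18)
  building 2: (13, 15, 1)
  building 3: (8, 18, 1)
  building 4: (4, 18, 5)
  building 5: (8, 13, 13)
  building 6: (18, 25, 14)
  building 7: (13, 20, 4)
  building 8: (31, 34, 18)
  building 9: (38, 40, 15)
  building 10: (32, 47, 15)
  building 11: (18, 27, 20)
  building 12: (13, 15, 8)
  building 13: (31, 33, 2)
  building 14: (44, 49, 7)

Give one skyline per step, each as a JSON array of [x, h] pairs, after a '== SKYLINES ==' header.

== SKYLINES ==
[[6,18],[8,0]]
[[6,18],[8,0],[13,1],[15,0]]
[[6,18],[8,1],[18,0]]
[[4,5],[6,18],[8,5],[18,0]]
[[4,5],[6,18],[8,13],[13,5],[18,0]]
[[4,5],[6,18],[8,13],[13,5],[18,14],[25,0]]
[[4,5],[6,18],[8,13],[13,5],[18,14],[25,0]]
[[4,5],[6,18],[8,13],[13,5],[18,14],[25,0],[31,18],[34,0]]
[[4,5],[6,18],[8,13],[13,5],[18,14],[25,0],[31,18],[34,0],[38,15],[40,0]]
[[4,5],[6,18],[8,13],[13,5],[18,14],[25,0],[31,18],[34,15],[47,0]]
[[4,5],[6,18],[8,13],[13,5],[18,20],[27,0],[31,18],[34,15],[47,0]]
[[4,5],[6,18],[8,13],[13,8],[15,5],[18,20],[27,0],[31,18],[34,15],[47,0]]
[[4,5],[6,18],[8,13],[13,8],[15,5],[18,20],[27,0],[31,18],[34,15],[47,0]]
[[4,5],[6,18],[8,13],[13,8],[15,5],[18,20],[27,0],[31,18],[34,15],[47,7],[49,0]]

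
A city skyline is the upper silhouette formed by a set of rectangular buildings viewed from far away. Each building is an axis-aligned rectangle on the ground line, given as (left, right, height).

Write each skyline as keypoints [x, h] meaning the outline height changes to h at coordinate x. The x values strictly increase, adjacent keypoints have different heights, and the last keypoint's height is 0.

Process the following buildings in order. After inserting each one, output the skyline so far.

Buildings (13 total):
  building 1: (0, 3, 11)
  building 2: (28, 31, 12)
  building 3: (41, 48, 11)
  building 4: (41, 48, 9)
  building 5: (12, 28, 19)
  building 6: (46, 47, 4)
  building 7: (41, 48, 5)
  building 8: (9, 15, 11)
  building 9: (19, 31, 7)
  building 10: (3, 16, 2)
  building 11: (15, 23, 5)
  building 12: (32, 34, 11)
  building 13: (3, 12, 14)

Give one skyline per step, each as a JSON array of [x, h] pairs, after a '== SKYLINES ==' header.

== SKYLINES ==
[[0,11],[3,0]]
[[0,11],[3,0],[28,12],[31,0]]
[[0,11],[3,0],[28,12],[31,0],[41,11],[48,0]]
[[0,11],[3,0],[28,12],[31,0],[41,11],[48,0]]
[[0,11],[3,0],[12,19],[28,12],[31,0],[41,11],[48,0]]
[[0,11],[3,0],[12,19],[28,12],[31,0],[41,11],[48,0]]
[[0,11],[3,0],[12,19],[28,12],[31,0],[41,11],[48,0]]
[[0,11],[3,0],[9,11],[12,19],[28,12],[31,0],[41,11],[48,0]]
[[0,11],[3,0],[9,11],[12,19],[28,12],[31,0],[41,11],[48,0]]
[[0,11],[3,2],[9,11],[12,19],[28,12],[31,0],[41,11],[48,0]]
[[0,11],[3,2],[9,11],[12,19],[28,12],[31,0],[41,11],[48,0]]
[[0,11],[3,2],[9,11],[12,19],[28,12],[31,0],[32,11],[34,0],[41,11],[48,0]]
[[0,11],[3,14],[12,19],[28,12],[31,0],[32,11],[34,0],[41,11],[48,0]]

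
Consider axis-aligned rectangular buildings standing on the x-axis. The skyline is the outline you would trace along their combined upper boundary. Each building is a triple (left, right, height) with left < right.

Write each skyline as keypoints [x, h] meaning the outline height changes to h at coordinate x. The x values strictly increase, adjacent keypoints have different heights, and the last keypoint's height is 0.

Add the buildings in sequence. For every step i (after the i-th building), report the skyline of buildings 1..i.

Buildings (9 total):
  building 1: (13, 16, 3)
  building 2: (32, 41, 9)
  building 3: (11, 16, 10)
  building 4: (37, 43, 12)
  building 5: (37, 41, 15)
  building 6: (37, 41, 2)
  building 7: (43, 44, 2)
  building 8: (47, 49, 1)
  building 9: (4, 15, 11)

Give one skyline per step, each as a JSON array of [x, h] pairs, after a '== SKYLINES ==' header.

== SKYLINES ==
[[13,3],[16,0]]
[[13,3],[16,0],[32,9],[41,0]]
[[11,10],[16,0],[32,9],[41,0]]
[[11,10],[16,0],[32,9],[37,12],[43,0]]
[[11,10],[16,0],[32,9],[37,15],[41,12],[43,0]]
[[11,10],[16,0],[32,9],[37,15],[41,12],[43,0]]
[[11,10],[16,0],[32,9],[37,15],[41,12],[43,2],[44,0]]
[[11,10],[16,0],[32,9],[37,15],[41,12],[43,2],[44,0],[47,1],[49,0]]
[[4,11],[15,10],[16,0],[32,9],[37,15],[41,12],[43,2],[44,0],[47,1],[49,0]]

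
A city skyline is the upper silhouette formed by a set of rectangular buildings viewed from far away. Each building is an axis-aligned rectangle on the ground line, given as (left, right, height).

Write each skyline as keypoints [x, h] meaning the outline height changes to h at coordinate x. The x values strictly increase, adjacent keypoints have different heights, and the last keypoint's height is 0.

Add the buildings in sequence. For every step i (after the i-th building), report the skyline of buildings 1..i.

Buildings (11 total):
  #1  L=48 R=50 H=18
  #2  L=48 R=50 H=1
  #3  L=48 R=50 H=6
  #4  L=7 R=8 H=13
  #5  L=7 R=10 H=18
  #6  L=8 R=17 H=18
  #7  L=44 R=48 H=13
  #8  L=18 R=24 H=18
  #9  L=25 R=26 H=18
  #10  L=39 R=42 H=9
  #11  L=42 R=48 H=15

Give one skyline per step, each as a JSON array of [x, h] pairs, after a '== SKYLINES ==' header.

== SKYLINES ==
[[48,18],[50,0]]
[[48,18],[50,0]]
[[48,18],[50,0]]
[[7,13],[8,0],[48,18],[50,0]]
[[7,18],[10,0],[48,18],[50,0]]
[[7,18],[17,0],[48,18],[50,0]]
[[7,18],[17,0],[44,13],[48,18],[50,0]]
[[7,18],[17,0],[18,18],[24,0],[44,13],[48,18],[50,0]]
[[7,18],[17,0],[18,18],[24,0],[25,18],[26,0],[44,13],[48,18],[50,0]]
[[7,18],[17,0],[18,18],[24,0],[25,18],[26,0],[39,9],[42,0],[44,13],[48,18],[50,0]]
[[7,18],[17,0],[18,18],[24,0],[25,18],[26,0],[39,9],[42,15],[48,18],[50,0]]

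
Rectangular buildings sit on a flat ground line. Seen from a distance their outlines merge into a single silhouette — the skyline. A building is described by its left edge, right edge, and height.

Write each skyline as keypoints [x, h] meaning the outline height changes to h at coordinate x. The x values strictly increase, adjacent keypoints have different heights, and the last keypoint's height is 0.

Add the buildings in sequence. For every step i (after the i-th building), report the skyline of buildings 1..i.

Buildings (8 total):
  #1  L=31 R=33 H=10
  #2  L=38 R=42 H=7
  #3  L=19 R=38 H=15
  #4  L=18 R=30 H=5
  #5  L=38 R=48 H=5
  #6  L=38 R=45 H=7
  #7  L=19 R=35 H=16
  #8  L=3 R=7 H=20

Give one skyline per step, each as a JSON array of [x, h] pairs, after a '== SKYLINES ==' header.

== SKYLINES ==
[[31,10],[33,0]]
[[31,10],[33,0],[38,7],[42,0]]
[[19,15],[38,7],[42,0]]
[[18,5],[19,15],[38,7],[42,0]]
[[18,5],[19,15],[38,7],[42,5],[48,0]]
[[18,5],[19,15],[38,7],[45,5],[48,0]]
[[18,5],[19,16],[35,15],[38,7],[45,5],[48,0]]
[[3,20],[7,0],[18,5],[19,16],[35,15],[38,7],[45,5],[48,0]]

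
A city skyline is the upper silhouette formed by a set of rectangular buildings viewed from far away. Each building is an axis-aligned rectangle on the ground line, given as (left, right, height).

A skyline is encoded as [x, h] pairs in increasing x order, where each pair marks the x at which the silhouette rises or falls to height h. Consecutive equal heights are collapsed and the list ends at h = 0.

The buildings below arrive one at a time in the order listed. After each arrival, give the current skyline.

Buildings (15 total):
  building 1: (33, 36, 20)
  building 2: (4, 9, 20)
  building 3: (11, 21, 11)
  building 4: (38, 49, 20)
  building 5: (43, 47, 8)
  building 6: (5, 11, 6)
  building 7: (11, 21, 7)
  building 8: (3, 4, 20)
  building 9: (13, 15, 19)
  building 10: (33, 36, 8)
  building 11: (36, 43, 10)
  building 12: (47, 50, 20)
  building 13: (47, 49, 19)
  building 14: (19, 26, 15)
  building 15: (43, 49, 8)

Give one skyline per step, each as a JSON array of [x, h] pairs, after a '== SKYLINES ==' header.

== SKYLINES ==
[[33,20],[36,0]]
[[4,20],[9,0],[33,20],[36,0]]
[[4,20],[9,0],[11,11],[21,0],[33,20],[36,0]]
[[4,20],[9,0],[11,11],[21,0],[33,20],[36,0],[38,20],[49,0]]
[[4,20],[9,0],[11,11],[21,0],[33,20],[36,0],[38,20],[49,0]]
[[4,20],[9,6],[11,11],[21,0],[33,20],[36,0],[38,20],[49,0]]
[[4,20],[9,6],[11,11],[21,0],[33,20],[36,0],[38,20],[49,0]]
[[3,20],[9,6],[11,11],[21,0],[33,20],[36,0],[38,20],[49,0]]
[[3,20],[9,6],[11,11],[13,19],[15,11],[21,0],[33,20],[36,0],[38,20],[49,0]]
[[3,20],[9,6],[11,11],[13,19],[15,11],[21,0],[33,20],[36,0],[38,20],[49,0]]
[[3,20],[9,6],[11,11],[13,19],[15,11],[21,0],[33,20],[36,10],[38,20],[49,0]]
[[3,20],[9,6],[11,11],[13,19],[15,11],[21,0],[33,20],[36,10],[38,20],[50,0]]
[[3,20],[9,6],[11,11],[13,19],[15,11],[21,0],[33,20],[36,10],[38,20],[50,0]]
[[3,20],[9,6],[11,11],[13,19],[15,11],[19,15],[26,0],[33,20],[36,10],[38,20],[50,0]]
[[3,20],[9,6],[11,11],[13,19],[15,11],[19,15],[26,0],[33,20],[36,10],[38,20],[50,0]]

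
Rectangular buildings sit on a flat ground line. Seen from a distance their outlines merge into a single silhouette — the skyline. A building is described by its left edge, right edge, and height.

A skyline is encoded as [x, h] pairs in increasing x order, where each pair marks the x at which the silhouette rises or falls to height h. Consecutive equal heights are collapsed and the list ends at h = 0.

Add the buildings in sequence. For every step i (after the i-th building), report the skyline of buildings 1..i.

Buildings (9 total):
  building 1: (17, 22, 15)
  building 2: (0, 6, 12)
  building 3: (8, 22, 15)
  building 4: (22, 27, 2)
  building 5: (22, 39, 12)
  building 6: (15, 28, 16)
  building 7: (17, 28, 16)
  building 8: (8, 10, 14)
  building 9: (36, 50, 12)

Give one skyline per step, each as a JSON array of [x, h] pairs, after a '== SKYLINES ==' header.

== SKYLINES ==
[[17,15],[22,0]]
[[0,12],[6,0],[17,15],[22,0]]
[[0,12],[6,0],[8,15],[22,0]]
[[0,12],[6,0],[8,15],[22,2],[27,0]]
[[0,12],[6,0],[8,15],[22,12],[39,0]]
[[0,12],[6,0],[8,15],[15,16],[28,12],[39,0]]
[[0,12],[6,0],[8,15],[15,16],[28,12],[39,0]]
[[0,12],[6,0],[8,15],[15,16],[28,12],[39,0]]
[[0,12],[6,0],[8,15],[15,16],[28,12],[50,0]]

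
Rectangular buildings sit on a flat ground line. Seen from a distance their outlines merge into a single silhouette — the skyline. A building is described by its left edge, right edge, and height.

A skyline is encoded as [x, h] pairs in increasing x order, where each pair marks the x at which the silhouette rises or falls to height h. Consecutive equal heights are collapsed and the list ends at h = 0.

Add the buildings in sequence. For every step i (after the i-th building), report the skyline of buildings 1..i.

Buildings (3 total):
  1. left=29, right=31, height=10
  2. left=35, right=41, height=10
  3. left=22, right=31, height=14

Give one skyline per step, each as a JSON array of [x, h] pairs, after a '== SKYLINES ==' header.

== SKYLINES ==
[[29,10],[31,0]]
[[29,10],[31,0],[35,10],[41,0]]
[[22,14],[31,0],[35,10],[41,0]]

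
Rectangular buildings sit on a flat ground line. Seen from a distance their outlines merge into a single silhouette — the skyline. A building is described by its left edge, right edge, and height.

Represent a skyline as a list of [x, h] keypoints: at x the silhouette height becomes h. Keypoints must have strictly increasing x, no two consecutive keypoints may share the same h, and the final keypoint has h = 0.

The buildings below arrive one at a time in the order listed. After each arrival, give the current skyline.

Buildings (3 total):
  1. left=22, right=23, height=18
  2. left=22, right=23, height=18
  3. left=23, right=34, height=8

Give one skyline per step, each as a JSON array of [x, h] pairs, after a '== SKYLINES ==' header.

== SKYLINES ==
[[22,18],[23,0]]
[[22,18],[23,0]]
[[22,18],[23,8],[34,0]]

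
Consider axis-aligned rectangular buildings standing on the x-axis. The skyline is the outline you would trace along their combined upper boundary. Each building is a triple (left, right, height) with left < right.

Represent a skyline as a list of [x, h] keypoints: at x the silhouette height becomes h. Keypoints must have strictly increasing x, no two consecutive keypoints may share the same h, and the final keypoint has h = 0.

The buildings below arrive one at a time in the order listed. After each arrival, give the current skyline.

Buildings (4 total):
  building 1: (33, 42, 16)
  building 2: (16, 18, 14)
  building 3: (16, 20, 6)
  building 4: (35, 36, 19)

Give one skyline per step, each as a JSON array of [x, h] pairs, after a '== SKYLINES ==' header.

== SKYLINES ==
[[33,16],[42,0]]
[[16,14],[18,0],[33,16],[42,0]]
[[16,14],[18,6],[20,0],[33,16],[42,0]]
[[16,14],[18,6],[20,0],[33,16],[35,19],[36,16],[42,0]]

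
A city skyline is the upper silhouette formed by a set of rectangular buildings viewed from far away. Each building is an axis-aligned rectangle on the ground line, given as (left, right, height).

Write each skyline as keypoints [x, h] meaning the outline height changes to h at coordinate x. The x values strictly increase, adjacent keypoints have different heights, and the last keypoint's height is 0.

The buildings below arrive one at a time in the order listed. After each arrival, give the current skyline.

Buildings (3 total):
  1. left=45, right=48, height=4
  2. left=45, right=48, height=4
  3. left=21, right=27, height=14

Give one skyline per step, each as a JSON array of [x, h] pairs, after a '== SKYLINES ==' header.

== SKYLINES ==
[[45,4],[48,0]]
[[45,4],[48,0]]
[[21,14],[27,0],[45,4],[48,0]]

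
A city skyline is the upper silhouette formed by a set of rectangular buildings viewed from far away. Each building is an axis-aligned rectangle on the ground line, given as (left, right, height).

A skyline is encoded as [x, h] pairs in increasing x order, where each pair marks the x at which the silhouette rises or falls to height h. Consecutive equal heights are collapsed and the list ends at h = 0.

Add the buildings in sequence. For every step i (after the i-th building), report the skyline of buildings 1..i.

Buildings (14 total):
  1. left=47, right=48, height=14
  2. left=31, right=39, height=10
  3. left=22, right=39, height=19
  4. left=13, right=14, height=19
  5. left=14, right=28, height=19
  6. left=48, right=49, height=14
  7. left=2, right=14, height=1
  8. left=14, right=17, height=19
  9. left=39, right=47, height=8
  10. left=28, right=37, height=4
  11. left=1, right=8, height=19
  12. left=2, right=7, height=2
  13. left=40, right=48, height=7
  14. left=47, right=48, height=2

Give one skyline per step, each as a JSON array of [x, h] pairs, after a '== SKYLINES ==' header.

== SKYLINES ==
[[47,14],[48,0]]
[[31,10],[39,0],[47,14],[48,0]]
[[22,19],[39,0],[47,14],[48,0]]
[[13,19],[14,0],[22,19],[39,0],[47,14],[48,0]]
[[13,19],[39,0],[47,14],[48,0]]
[[13,19],[39,0],[47,14],[49,0]]
[[2,1],[13,19],[39,0],[47,14],[49,0]]
[[2,1],[13,19],[39,0],[47,14],[49,0]]
[[2,1],[13,19],[39,8],[47,14],[49,0]]
[[2,1],[13,19],[39,8],[47,14],[49,0]]
[[1,19],[8,1],[13,19],[39,8],[47,14],[49,0]]
[[1,19],[8,1],[13,19],[39,8],[47,14],[49,0]]
[[1,19],[8,1],[13,19],[39,8],[47,14],[49,0]]
[[1,19],[8,1],[13,19],[39,8],[47,14],[49,0]]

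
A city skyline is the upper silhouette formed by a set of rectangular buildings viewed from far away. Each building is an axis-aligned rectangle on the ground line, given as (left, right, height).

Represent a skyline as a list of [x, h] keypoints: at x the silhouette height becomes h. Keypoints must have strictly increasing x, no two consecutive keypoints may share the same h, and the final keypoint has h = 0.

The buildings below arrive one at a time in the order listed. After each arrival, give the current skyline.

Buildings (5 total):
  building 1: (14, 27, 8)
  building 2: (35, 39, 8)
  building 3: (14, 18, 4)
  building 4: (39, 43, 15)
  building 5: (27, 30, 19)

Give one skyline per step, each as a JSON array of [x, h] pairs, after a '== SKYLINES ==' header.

== SKYLINES ==
[[14,8],[27,0]]
[[14,8],[27,0],[35,8],[39,0]]
[[14,8],[27,0],[35,8],[39,0]]
[[14,8],[27,0],[35,8],[39,15],[43,0]]
[[14,8],[27,19],[30,0],[35,8],[39,15],[43,0]]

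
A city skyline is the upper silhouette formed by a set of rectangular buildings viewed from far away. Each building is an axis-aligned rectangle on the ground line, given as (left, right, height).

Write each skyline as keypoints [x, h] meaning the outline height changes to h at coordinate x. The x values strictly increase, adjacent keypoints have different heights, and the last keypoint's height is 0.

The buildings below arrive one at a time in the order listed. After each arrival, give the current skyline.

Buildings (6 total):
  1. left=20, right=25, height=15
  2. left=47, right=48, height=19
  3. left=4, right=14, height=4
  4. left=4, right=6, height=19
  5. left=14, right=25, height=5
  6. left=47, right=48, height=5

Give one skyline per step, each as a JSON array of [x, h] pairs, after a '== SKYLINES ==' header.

== SKYLINES ==
[[20,15],[25,0]]
[[20,15],[25,0],[47,19],[48,0]]
[[4,4],[14,0],[20,15],[25,0],[47,19],[48,0]]
[[4,19],[6,4],[14,0],[20,15],[25,0],[47,19],[48,0]]
[[4,19],[6,4],[14,5],[20,15],[25,0],[47,19],[48,0]]
[[4,19],[6,4],[14,5],[20,15],[25,0],[47,19],[48,0]]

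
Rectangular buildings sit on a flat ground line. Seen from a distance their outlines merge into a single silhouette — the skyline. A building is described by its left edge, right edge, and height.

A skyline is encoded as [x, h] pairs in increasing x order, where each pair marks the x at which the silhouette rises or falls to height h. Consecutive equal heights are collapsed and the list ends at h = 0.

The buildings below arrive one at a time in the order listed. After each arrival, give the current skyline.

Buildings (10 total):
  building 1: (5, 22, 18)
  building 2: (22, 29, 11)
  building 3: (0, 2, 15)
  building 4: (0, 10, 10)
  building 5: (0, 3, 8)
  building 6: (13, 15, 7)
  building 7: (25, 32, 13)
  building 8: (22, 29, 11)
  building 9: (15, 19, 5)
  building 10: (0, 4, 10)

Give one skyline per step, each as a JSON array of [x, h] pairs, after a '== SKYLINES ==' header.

== SKYLINES ==
[[5,18],[22,0]]
[[5,18],[22,11],[29,0]]
[[0,15],[2,0],[5,18],[22,11],[29,0]]
[[0,15],[2,10],[5,18],[22,11],[29,0]]
[[0,15],[2,10],[5,18],[22,11],[29,0]]
[[0,15],[2,10],[5,18],[22,11],[29,0]]
[[0,15],[2,10],[5,18],[22,11],[25,13],[32,0]]
[[0,15],[2,10],[5,18],[22,11],[25,13],[32,0]]
[[0,15],[2,10],[5,18],[22,11],[25,13],[32,0]]
[[0,15],[2,10],[5,18],[22,11],[25,13],[32,0]]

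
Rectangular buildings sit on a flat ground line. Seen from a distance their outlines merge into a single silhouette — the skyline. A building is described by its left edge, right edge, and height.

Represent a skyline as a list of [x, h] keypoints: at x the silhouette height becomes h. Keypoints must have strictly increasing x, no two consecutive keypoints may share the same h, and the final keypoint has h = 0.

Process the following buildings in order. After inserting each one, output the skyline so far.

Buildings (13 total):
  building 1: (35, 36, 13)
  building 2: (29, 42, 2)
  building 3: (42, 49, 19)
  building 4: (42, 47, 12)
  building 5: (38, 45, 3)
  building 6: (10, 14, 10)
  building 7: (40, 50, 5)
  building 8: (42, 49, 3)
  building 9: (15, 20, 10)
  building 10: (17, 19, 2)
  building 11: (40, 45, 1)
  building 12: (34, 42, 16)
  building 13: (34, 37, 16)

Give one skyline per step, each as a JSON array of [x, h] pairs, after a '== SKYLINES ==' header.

== SKYLINES ==
[[35,13],[36,0]]
[[29,2],[35,13],[36,2],[42,0]]
[[29,2],[35,13],[36,2],[42,19],[49,0]]
[[29,2],[35,13],[36,2],[42,19],[49,0]]
[[29,2],[35,13],[36,2],[38,3],[42,19],[49,0]]
[[10,10],[14,0],[29,2],[35,13],[36,2],[38,3],[42,19],[49,0]]
[[10,10],[14,0],[29,2],[35,13],[36,2],[38,3],[40,5],[42,19],[49,5],[50,0]]
[[10,10],[14,0],[29,2],[35,13],[36,2],[38,3],[40,5],[42,19],[49,5],[50,0]]
[[10,10],[14,0],[15,10],[20,0],[29,2],[35,13],[36,2],[38,3],[40,5],[42,19],[49,5],[50,0]]
[[10,10],[14,0],[15,10],[20,0],[29,2],[35,13],[36,2],[38,3],[40,5],[42,19],[49,5],[50,0]]
[[10,10],[14,0],[15,10],[20,0],[29,2],[35,13],[36,2],[38,3],[40,5],[42,19],[49,5],[50,0]]
[[10,10],[14,0],[15,10],[20,0],[29,2],[34,16],[42,19],[49,5],[50,0]]
[[10,10],[14,0],[15,10],[20,0],[29,2],[34,16],[42,19],[49,5],[50,0]]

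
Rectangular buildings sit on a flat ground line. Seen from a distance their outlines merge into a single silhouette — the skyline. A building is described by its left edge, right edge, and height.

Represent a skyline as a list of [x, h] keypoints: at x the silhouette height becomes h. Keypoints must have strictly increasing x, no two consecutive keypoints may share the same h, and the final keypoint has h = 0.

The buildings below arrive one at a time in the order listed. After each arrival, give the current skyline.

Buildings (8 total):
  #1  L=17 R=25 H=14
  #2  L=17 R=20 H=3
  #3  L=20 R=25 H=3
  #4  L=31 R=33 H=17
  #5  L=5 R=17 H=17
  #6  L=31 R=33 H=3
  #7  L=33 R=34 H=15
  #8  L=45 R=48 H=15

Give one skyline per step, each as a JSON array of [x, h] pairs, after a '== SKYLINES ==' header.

== SKYLINES ==
[[17,14],[25,0]]
[[17,14],[25,0]]
[[17,14],[25,0]]
[[17,14],[25,0],[31,17],[33,0]]
[[5,17],[17,14],[25,0],[31,17],[33,0]]
[[5,17],[17,14],[25,0],[31,17],[33,0]]
[[5,17],[17,14],[25,0],[31,17],[33,15],[34,0]]
[[5,17],[17,14],[25,0],[31,17],[33,15],[34,0],[45,15],[48,0]]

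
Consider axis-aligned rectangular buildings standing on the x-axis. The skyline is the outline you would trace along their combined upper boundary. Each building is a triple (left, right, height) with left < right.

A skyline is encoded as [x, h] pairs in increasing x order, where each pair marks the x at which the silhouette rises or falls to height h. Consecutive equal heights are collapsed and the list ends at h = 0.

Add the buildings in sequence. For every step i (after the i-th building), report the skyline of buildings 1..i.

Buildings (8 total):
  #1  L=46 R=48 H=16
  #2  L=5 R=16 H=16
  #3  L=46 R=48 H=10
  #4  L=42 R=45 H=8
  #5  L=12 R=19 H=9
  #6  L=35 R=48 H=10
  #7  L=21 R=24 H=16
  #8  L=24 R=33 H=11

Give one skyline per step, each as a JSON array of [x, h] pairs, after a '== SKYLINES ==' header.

== SKYLINES ==
[[46,16],[48,0]]
[[5,16],[16,0],[46,16],[48,0]]
[[5,16],[16,0],[46,16],[48,0]]
[[5,16],[16,0],[42,8],[45,0],[46,16],[48,0]]
[[5,16],[16,9],[19,0],[42,8],[45,0],[46,16],[48,0]]
[[5,16],[16,9],[19,0],[35,10],[46,16],[48,0]]
[[5,16],[16,9],[19,0],[21,16],[24,0],[35,10],[46,16],[48,0]]
[[5,16],[16,9],[19,0],[21,16],[24,11],[33,0],[35,10],[46,16],[48,0]]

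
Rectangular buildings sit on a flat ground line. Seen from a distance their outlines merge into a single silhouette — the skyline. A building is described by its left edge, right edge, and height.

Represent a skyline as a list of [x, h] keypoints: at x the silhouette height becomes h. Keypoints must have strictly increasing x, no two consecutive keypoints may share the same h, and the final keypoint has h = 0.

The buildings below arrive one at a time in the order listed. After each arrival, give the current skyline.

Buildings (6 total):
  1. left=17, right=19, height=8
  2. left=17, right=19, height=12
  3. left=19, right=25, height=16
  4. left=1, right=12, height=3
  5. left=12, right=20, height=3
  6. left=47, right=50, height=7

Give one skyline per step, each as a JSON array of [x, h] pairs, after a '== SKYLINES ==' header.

== SKYLINES ==
[[17,8],[19,0]]
[[17,12],[19,0]]
[[17,12],[19,16],[25,0]]
[[1,3],[12,0],[17,12],[19,16],[25,0]]
[[1,3],[17,12],[19,16],[25,0]]
[[1,3],[17,12],[19,16],[25,0],[47,7],[50,0]]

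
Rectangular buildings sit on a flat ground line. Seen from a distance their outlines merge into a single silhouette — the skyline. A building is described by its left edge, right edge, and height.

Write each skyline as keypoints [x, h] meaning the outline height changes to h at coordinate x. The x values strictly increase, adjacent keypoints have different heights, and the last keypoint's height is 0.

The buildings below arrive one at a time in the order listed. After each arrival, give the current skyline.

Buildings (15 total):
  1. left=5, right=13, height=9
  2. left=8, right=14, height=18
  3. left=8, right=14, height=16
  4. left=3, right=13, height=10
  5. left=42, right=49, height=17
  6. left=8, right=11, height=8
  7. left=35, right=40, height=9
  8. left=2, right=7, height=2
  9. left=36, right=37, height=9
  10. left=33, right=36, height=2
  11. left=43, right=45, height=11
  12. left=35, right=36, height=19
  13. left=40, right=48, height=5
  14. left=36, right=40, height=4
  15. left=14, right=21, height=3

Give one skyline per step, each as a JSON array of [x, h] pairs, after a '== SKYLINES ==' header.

== SKYLINES ==
[[5,9],[13,0]]
[[5,9],[8,18],[14,0]]
[[5,9],[8,18],[14,0]]
[[3,10],[8,18],[14,0]]
[[3,10],[8,18],[14,0],[42,17],[49,0]]
[[3,10],[8,18],[14,0],[42,17],[49,0]]
[[3,10],[8,18],[14,0],[35,9],[40,0],[42,17],[49,0]]
[[2,2],[3,10],[8,18],[14,0],[35,9],[40,0],[42,17],[49,0]]
[[2,2],[3,10],[8,18],[14,0],[35,9],[40,0],[42,17],[49,0]]
[[2,2],[3,10],[8,18],[14,0],[33,2],[35,9],[40,0],[42,17],[49,0]]
[[2,2],[3,10],[8,18],[14,0],[33,2],[35,9],[40,0],[42,17],[49,0]]
[[2,2],[3,10],[8,18],[14,0],[33,2],[35,19],[36,9],[40,0],[42,17],[49,0]]
[[2,2],[3,10],[8,18],[14,0],[33,2],[35,19],[36,9],[40,5],[42,17],[49,0]]
[[2,2],[3,10],[8,18],[14,0],[33,2],[35,19],[36,9],[40,5],[42,17],[49,0]]
[[2,2],[3,10],[8,18],[14,3],[21,0],[33,2],[35,19],[36,9],[40,5],[42,17],[49,0]]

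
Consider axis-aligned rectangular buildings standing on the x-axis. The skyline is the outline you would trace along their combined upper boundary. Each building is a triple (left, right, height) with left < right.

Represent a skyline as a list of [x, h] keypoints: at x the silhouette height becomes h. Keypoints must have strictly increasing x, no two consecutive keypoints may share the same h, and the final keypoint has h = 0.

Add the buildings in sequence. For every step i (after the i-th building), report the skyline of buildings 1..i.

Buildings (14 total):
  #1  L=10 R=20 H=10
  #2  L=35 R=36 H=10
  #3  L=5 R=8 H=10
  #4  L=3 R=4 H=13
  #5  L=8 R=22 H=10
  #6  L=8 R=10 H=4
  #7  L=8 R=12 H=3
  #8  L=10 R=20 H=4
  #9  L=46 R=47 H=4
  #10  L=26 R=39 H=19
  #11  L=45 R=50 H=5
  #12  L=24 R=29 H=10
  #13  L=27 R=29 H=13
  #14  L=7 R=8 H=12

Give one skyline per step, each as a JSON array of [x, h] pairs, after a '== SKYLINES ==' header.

== SKYLINES ==
[[10,10],[20,0]]
[[10,10],[20,0],[35,10],[36,0]]
[[5,10],[8,0],[10,10],[20,0],[35,10],[36,0]]
[[3,13],[4,0],[5,10],[8,0],[10,10],[20,0],[35,10],[36,0]]
[[3,13],[4,0],[5,10],[22,0],[35,10],[36,0]]
[[3,13],[4,0],[5,10],[22,0],[35,10],[36,0]]
[[3,13],[4,0],[5,10],[22,0],[35,10],[36,0]]
[[3,13],[4,0],[5,10],[22,0],[35,10],[36,0]]
[[3,13],[4,0],[5,10],[22,0],[35,10],[36,0],[46,4],[47,0]]
[[3,13],[4,0],[5,10],[22,0],[26,19],[39,0],[46,4],[47,0]]
[[3,13],[4,0],[5,10],[22,0],[26,19],[39,0],[45,5],[50,0]]
[[3,13],[4,0],[5,10],[22,0],[24,10],[26,19],[39,0],[45,5],[50,0]]
[[3,13],[4,0],[5,10],[22,0],[24,10],[26,19],[39,0],[45,5],[50,0]]
[[3,13],[4,0],[5,10],[7,12],[8,10],[22,0],[24,10],[26,19],[39,0],[45,5],[50,0]]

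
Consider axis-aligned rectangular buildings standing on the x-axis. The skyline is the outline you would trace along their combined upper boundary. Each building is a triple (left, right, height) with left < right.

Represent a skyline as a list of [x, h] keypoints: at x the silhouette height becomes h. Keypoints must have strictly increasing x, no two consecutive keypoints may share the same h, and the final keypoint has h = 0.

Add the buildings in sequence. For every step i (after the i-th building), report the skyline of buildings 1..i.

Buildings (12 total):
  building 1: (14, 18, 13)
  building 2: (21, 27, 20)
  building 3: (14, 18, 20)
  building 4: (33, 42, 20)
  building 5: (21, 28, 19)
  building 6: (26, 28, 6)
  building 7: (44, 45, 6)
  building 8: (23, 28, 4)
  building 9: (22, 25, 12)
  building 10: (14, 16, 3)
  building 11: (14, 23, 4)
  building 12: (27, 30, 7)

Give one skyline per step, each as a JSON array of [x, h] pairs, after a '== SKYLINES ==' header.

== SKYLINES ==
[[14,13],[18,0]]
[[14,13],[18,0],[21,20],[27,0]]
[[14,20],[18,0],[21,20],[27,0]]
[[14,20],[18,0],[21,20],[27,0],[33,20],[42,0]]
[[14,20],[18,0],[21,20],[27,19],[28,0],[33,20],[42,0]]
[[14,20],[18,0],[21,20],[27,19],[28,0],[33,20],[42,0]]
[[14,20],[18,0],[21,20],[27,19],[28,0],[33,20],[42,0],[44,6],[45,0]]
[[14,20],[18,0],[21,20],[27,19],[28,0],[33,20],[42,0],[44,6],[45,0]]
[[14,20],[18,0],[21,20],[27,19],[28,0],[33,20],[42,0],[44,6],[45,0]]
[[14,20],[18,0],[21,20],[27,19],[28,0],[33,20],[42,0],[44,6],[45,0]]
[[14,20],[18,4],[21,20],[27,19],[28,0],[33,20],[42,0],[44,6],[45,0]]
[[14,20],[18,4],[21,20],[27,19],[28,7],[30,0],[33,20],[42,0],[44,6],[45,0]]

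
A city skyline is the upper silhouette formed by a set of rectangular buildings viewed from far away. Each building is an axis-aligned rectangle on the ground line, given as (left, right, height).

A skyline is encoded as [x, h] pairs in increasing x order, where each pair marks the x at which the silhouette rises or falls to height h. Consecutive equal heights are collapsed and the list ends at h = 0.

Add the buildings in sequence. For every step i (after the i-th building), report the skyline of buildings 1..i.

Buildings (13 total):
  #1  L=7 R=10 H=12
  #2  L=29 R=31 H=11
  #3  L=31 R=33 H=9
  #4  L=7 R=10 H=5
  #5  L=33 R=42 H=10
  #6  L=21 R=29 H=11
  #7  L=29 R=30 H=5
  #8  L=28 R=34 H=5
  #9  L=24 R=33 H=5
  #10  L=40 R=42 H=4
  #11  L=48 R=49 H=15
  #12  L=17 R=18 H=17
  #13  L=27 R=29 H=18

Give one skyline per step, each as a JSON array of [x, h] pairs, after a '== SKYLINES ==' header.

== SKYLINES ==
[[7,12],[10,0]]
[[7,12],[10,0],[29,11],[31,0]]
[[7,12],[10,0],[29,11],[31,9],[33,0]]
[[7,12],[10,0],[29,11],[31,9],[33,0]]
[[7,12],[10,0],[29,11],[31,9],[33,10],[42,0]]
[[7,12],[10,0],[21,11],[31,9],[33,10],[42,0]]
[[7,12],[10,0],[21,11],[31,9],[33,10],[42,0]]
[[7,12],[10,0],[21,11],[31,9],[33,10],[42,0]]
[[7,12],[10,0],[21,11],[31,9],[33,10],[42,0]]
[[7,12],[10,0],[21,11],[31,9],[33,10],[42,0]]
[[7,12],[10,0],[21,11],[31,9],[33,10],[42,0],[48,15],[49,0]]
[[7,12],[10,0],[17,17],[18,0],[21,11],[31,9],[33,10],[42,0],[48,15],[49,0]]
[[7,12],[10,0],[17,17],[18,0],[21,11],[27,18],[29,11],[31,9],[33,10],[42,0],[48,15],[49,0]]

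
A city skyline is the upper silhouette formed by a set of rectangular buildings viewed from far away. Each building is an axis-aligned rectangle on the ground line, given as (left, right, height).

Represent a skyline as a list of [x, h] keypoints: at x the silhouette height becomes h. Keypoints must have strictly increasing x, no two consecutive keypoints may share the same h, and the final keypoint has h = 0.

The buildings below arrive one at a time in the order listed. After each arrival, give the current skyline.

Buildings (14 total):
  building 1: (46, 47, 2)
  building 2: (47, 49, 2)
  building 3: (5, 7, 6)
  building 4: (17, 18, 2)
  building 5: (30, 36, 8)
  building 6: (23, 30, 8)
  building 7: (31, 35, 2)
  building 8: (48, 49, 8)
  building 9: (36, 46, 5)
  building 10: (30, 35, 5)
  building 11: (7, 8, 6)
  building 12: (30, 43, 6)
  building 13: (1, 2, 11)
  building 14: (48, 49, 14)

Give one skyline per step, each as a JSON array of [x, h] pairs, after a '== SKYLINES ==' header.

== SKYLINES ==
[[46,2],[47,0]]
[[46,2],[49,0]]
[[5,6],[7,0],[46,2],[49,0]]
[[5,6],[7,0],[17,2],[18,0],[46,2],[49,0]]
[[5,6],[7,0],[17,2],[18,0],[30,8],[36,0],[46,2],[49,0]]
[[5,6],[7,0],[17,2],[18,0],[23,8],[36,0],[46,2],[49,0]]
[[5,6],[7,0],[17,2],[18,0],[23,8],[36,0],[46,2],[49,0]]
[[5,6],[7,0],[17,2],[18,0],[23,8],[36,0],[46,2],[48,8],[49,0]]
[[5,6],[7,0],[17,2],[18,0],[23,8],[36,5],[46,2],[48,8],[49,0]]
[[5,6],[7,0],[17,2],[18,0],[23,8],[36,5],[46,2],[48,8],[49,0]]
[[5,6],[8,0],[17,2],[18,0],[23,8],[36,5],[46,2],[48,8],[49,0]]
[[5,6],[8,0],[17,2],[18,0],[23,8],[36,6],[43,5],[46,2],[48,8],[49,0]]
[[1,11],[2,0],[5,6],[8,0],[17,2],[18,0],[23,8],[36,6],[43,5],[46,2],[48,8],[49,0]]
[[1,11],[2,0],[5,6],[8,0],[17,2],[18,0],[23,8],[36,6],[43,5],[46,2],[48,14],[49,0]]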